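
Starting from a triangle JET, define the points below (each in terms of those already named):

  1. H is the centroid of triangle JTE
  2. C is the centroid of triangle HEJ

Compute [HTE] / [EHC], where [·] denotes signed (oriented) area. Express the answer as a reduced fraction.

[HTE]:[EHC] = -3

Choose coordinates J = (0, 0), E = (1, 0), T = (0, 1).
1. H is the centroid of triangle JTE ⇒ H = (1/3, 1/3)
2. C is the centroid of triangle HEJ ⇒ C = (4/9, 1/9)
2·[HTE] = -1/3, 2·[EHC] = 1/9
[HTE]:[EHC] = -1/3:1/9 = -3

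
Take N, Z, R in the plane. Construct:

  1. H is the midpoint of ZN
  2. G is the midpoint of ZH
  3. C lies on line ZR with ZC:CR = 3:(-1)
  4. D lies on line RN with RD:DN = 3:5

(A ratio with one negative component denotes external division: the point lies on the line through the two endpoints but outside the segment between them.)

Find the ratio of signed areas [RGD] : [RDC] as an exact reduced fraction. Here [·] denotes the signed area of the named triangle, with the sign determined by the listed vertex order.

[RGD]:[RDC] = 3/2

Assign N = (0, 0), Z = (1, 0), R = (0, 1) — the answer is frame-independent, so this choice is without loss of generality.
1. H is the midpoint of ZN ⇒ H = (1/2, 0)
2. G is the midpoint of ZH ⇒ G = (3/4, 0)
3. C lies on line ZR with ZC:CR = 3:(-1) ⇒ C = (-1/2, 3/2)
4. D lies on line RN with RD:DN = 3:5 ⇒ D = (0, 5/8)
2·[RGD] = -9/32, 2·[RDC] = -3/16
[RGD]:[RDC] = -9/32:-3/16 = 3/2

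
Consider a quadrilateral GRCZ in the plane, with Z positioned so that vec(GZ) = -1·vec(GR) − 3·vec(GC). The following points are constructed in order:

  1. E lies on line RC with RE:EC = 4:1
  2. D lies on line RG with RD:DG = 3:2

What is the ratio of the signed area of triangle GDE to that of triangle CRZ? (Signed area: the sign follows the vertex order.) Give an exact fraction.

Set G = (0, 0), R = (1, 0), C = (0, 1), Z = (-1, -3); any affine frame gives the same invariant.
1. E lies on line RC with RE:EC = 4:1 ⇒ E = (1/5, 4/5)
2. D lies on line RG with RD:DG = 3:2 ⇒ D = (2/5, 0)
2·[GDE] = 8/25, 2·[CRZ] = -5
[GDE]:[CRZ] = 8/25:-5 = -8/125

[GDE]:[CRZ] = -8/125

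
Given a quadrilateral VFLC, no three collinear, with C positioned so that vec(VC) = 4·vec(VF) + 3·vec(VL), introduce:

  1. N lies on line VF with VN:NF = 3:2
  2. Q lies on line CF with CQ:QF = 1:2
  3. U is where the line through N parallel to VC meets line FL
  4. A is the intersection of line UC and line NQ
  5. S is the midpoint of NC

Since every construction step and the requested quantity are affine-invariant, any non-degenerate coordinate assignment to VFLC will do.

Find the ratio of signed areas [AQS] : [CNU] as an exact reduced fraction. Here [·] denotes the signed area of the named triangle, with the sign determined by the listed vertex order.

Choose coordinates V = (0, 0), F = (1, 0), L = (0, 1), C = (4, 3).
1. N lies on line VF with VN:NF = 3:2 ⇒ N = (3/5, 0)
2. Q lies on line CF with CQ:QF = 1:2 ⇒ Q = (3, 2)
3. U is where the line through N parallel to VC meets line FL ⇒ U = (29/35, 6/35)
4. A is the intersection of line UC and line NQ ⇒ A = (15/13, 6/13)
5. S is the midpoint of NC ⇒ S = (23/10, 3/2)
2·[AQS] = 2/13, 2·[CNU] = 18/175
[AQS]:[CNU] = 2/13:18/175 = 175/117

[AQS]:[CNU] = 175/117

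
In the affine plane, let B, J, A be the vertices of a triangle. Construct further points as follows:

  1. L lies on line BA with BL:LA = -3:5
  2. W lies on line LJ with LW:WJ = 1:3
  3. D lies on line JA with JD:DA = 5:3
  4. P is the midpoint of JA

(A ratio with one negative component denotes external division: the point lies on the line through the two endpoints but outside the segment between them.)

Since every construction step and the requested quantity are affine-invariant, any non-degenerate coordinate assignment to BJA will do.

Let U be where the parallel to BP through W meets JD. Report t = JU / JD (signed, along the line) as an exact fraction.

Work in coordinates with B = (0, 0), J = (1, 0), A = (0, 1).
1. L lies on line BA with BL:LA = -3:5 ⇒ L = (0, -3/2)
2. W lies on line LJ with LW:WJ = 1:3 ⇒ W = (1/4, -9/8)
3. D lies on line JA with JD:DA = 5:3 ⇒ D = (3/8, 5/8)
4. P is the midpoint of JA ⇒ P = (1/2, 1/2)
through W parallel to BP: direction (1/2, 1/2); meets JD at U = (19/16, -3/16)
U = J + t·(D−J) with t = -3/10

t = -3/10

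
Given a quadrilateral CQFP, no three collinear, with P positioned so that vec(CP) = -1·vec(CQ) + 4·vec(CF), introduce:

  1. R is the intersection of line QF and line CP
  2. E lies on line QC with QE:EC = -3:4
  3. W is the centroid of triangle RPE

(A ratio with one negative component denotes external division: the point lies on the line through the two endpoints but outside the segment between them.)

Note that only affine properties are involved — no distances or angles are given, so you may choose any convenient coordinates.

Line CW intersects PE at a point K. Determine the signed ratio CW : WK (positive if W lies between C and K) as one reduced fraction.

CW:WK = 7/2

Set C = (0, 0), Q = (1, 0), F = (0, 1), P = (-1, 4); any affine frame gives the same invariant.
1. R is the intersection of line QF and line CP ⇒ R = (-1/3, 4/3)
2. E lies on line QC with QE:EC = -3:4 ⇒ E = (4, 0)
3. W is the centroid of triangle RPE ⇒ W = (8/9, 16/9)
line CW meets PE at K = (8/7, 16/7)
W = C + t·(K−C) with t = 7/9, so CW:WK = 7/9:2/9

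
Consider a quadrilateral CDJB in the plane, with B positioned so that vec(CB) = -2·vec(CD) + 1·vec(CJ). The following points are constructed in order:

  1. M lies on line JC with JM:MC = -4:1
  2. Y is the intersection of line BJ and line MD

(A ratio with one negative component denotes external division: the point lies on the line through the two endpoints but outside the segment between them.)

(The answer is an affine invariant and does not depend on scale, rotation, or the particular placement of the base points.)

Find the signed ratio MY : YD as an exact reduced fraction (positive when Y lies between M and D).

Work in coordinates with C = (0, 0), D = (1, 0), J = (0, 1), B = (-2, 1).
1. M lies on line JC with JM:MC = -4:1 ⇒ M = (0, -1/3)
2. Y is the intersection of line BJ and line MD ⇒ Y = (4, 1)
Y = M + t·(D−M) with t = 4, so MY:YD = t:(1−t) = 4:-3

MY:YD = -4/3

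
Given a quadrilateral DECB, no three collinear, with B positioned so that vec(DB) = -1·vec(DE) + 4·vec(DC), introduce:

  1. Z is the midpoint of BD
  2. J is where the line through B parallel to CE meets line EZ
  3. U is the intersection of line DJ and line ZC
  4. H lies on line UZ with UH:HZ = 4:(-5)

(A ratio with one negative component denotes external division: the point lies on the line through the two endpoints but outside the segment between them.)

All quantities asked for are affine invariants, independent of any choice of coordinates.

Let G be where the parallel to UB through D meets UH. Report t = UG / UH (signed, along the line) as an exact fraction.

t = -1/2

Choose coordinates D = (0, 0), E = (1, 0), C = (0, 1), B = (-1, 4).
1. Z is the midpoint of BD ⇒ Z = (-1/2, 2)
2. J is where the line through B parallel to CE meets line EZ ⇒ J = (-5, 8)
3. U is the intersection of line DJ and line ZC ⇒ U = (5/2, -4)
4. H lies on line UZ with UH:HZ = 4:(-5) ⇒ H = (29/2, -28)
through D parallel to UB: direction (-7/2, 8); meets UH at G = (-7/2, 8)
G = U + t·(H−U) with t = -1/2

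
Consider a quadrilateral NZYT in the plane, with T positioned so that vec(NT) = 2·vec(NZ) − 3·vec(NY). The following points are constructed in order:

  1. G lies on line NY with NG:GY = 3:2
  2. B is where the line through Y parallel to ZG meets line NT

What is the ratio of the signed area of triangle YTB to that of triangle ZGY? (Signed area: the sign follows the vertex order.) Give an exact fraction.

Choose coordinates N = (0, 0), Z = (1, 0), Y = (0, 1), T = (2, -3).
1. G lies on line NY with NG:GY = 3:2 ⇒ G = (0, 3/5)
2. B is where the line through Y parallel to ZG meets line NT ⇒ B = (-10/9, 5/3)
2·[YTB] = -28/9, 2·[ZGY] = -2/5
[YTB]:[ZGY] = -28/9:-2/5 = 70/9

[YTB]:[ZGY] = 70/9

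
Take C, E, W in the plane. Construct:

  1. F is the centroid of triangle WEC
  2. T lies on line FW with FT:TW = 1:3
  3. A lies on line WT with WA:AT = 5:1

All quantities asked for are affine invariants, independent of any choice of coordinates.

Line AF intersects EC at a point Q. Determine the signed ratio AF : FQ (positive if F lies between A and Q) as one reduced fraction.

Assign C = (0, 0), E = (1, 0), W = (0, 1) — the answer is frame-independent, so this choice is without loss of generality.
1. F is the centroid of triangle WEC ⇒ F = (1/3, 1/3)
2. T lies on line FW with FT:TW = 1:3 ⇒ T = (1/4, 1/2)
3. A lies on line WT with WA:AT = 5:1 ⇒ A = (5/24, 7/12)
line AF meets EC at Q = (1/2, 0)
F = A + t·(Q−A) with t = 3/7, so AF:FQ = 3/7:4/7

AF:FQ = 3/4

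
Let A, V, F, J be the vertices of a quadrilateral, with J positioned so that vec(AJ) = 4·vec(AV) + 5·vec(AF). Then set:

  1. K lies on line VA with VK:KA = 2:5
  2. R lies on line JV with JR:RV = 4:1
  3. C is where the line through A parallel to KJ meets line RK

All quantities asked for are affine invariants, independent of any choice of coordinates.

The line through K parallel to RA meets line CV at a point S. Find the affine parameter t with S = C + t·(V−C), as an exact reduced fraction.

t = 125/109

Work in coordinates with A = (0, 0), V = (1, 0), F = (0, 1), J = (4, 5).
1. K lies on line VA with VK:KA = 2:5 ⇒ K = (5/7, 0)
2. R lies on line JV with JR:RV = 4:1 ⇒ R = (8/5, 1)
3. C is where the line through A parallel to KJ meets line RK ⇒ C = (-115/56, -25/8)
through K parallel to RA: direction (-8/5, -1); meets CV at S = (1105/763, 50/109)
S = C + t·(V−C) with t = 125/109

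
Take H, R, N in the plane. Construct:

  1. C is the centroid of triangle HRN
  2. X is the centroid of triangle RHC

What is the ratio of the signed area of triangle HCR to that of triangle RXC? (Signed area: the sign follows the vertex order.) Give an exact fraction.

[HCR]:[RXC] = 3

Choose coordinates H = (0, 0), R = (1, 0), N = (0, 1).
1. C is the centroid of triangle HRN ⇒ C = (1/3, 1/3)
2. X is the centroid of triangle RHC ⇒ X = (4/9, 1/9)
2·[HCR] = -1/3, 2·[RXC] = -1/9
[HCR]:[RXC] = -1/3:-1/9 = 3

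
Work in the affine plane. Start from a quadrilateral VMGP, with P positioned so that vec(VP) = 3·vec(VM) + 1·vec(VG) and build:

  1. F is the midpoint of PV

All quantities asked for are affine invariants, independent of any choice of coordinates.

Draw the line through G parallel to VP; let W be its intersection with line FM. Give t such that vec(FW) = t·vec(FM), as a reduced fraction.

t = -3

Choose coordinates V = (0, 0), M = (1, 0), G = (0, 1), P = (3, 1).
1. F is the midpoint of PV ⇒ F = (3/2, 1/2)
through G parallel to VP: direction (3, 1); meets FM at W = (3, 2)
W = F + t·(M−F) with t = -3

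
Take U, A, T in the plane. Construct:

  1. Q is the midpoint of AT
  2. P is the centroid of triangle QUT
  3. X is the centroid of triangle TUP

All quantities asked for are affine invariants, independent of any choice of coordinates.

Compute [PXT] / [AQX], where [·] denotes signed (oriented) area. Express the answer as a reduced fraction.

[PXT]:[AQX] = -1/4

Assign U = (0, 0), A = (1, 0), T = (0, 1) — the answer is frame-independent, so this choice is without loss of generality.
1. Q is the midpoint of AT ⇒ Q = (1/2, 1/2)
2. P is the centroid of triangle QUT ⇒ P = (1/6, 1/2)
3. X is the centroid of triangle TUP ⇒ X = (1/18, 1/2)
2·[PXT] = -1/18, 2·[AQX] = 2/9
[PXT]:[AQX] = -1/18:2/9 = -1/4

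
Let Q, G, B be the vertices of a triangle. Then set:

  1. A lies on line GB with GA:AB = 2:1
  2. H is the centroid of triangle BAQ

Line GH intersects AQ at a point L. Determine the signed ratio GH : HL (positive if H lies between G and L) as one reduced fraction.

Choose coordinates Q = (0, 0), G = (1, 0), B = (0, 1).
1. A lies on line GB with GA:AB = 2:1 ⇒ A = (1/3, 2/3)
2. H is the centroid of triangle BAQ ⇒ H = (1/9, 5/9)
line GH meets AQ at L = (5/21, 10/21)
H = G + t·(L−G) with t = 7/6, so GH:HL = 7/6:-1/6

GH:HL = -7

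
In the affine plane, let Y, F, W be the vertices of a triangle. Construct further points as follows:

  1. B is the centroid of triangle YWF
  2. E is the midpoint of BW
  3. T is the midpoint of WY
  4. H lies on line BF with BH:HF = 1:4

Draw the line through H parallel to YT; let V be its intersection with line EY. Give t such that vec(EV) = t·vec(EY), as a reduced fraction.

t = -9/5

Work in coordinates with Y = (0, 0), F = (1, 0), W = (0, 1).
1. B is the centroid of triangle YWF ⇒ B = (1/3, 1/3)
2. E is the midpoint of BW ⇒ E = (1/6, 2/3)
3. T is the midpoint of WY ⇒ T = (0, 1/2)
4. H lies on line BF with BH:HF = 1:4 ⇒ H = (7/15, 4/15)
through H parallel to YT: direction (0, 1/2); meets EY at V = (7/15, 28/15)
V = E + t·(Y−E) with t = -9/5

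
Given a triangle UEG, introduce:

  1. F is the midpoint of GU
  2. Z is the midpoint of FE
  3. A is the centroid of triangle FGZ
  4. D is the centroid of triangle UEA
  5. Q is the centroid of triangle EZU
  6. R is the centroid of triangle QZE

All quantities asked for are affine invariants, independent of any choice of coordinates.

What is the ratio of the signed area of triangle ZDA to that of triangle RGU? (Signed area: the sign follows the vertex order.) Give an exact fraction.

[ZDA]:[RGU] = -1/12

Work in coordinates with U = (0, 0), E = (1, 0), G = (0, 1).
1. F is the midpoint of GU ⇒ F = (0, 1/2)
2. Z is the midpoint of FE ⇒ Z = (1/2, 1/4)
3. A is the centroid of triangle FGZ ⇒ A = (1/6, 7/12)
4. D is the centroid of triangle UEA ⇒ D = (7/18, 7/36)
5. Q is the centroid of triangle EZU ⇒ Q = (1/2, 1/12)
6. R is the centroid of triangle QZE ⇒ R = (2/3, 1/9)
2·[ZDA] = -1/18, 2·[RGU] = 2/3
[ZDA]:[RGU] = -1/18:2/3 = -1/12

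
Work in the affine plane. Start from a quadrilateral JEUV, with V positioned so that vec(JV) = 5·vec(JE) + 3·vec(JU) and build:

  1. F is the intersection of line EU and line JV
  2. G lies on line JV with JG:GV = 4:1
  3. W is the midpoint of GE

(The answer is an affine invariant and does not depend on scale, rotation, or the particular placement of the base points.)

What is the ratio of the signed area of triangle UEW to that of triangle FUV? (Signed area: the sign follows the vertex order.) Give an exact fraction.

[UEW]:[FUV] = -108/175

Set J = (0, 0), E = (1, 0), U = (0, 1), V = (5, 3); any affine frame gives the same invariant.
1. F is the intersection of line EU and line JV ⇒ F = (5/8, 3/8)
2. G lies on line JV with JG:GV = 4:1 ⇒ G = (4, 12/5)
3. W is the midpoint of GE ⇒ W = (5/2, 6/5)
2·[UEW] = 27/10, 2·[FUV] = -35/8
[UEW]:[FUV] = 27/10:-35/8 = -108/175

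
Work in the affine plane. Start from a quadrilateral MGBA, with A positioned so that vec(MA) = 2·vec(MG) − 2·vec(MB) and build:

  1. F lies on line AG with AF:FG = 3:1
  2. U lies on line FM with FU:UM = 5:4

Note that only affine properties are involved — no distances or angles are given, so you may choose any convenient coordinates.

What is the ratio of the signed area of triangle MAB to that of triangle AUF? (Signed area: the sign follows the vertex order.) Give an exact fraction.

[MAB]:[AUF] = -12/5

Set M = (0, 0), G = (1, 0), B = (0, 1), A = (2, -2); any affine frame gives the same invariant.
1. F lies on line AG with AF:FG = 3:1 ⇒ F = (5/4, -1/2)
2. U lies on line FM with FU:UM = 5:4 ⇒ U = (5/9, -2/9)
2·[MAB] = 2, 2·[AUF] = -5/6
[MAB]:[AUF] = 2:-5/6 = -12/5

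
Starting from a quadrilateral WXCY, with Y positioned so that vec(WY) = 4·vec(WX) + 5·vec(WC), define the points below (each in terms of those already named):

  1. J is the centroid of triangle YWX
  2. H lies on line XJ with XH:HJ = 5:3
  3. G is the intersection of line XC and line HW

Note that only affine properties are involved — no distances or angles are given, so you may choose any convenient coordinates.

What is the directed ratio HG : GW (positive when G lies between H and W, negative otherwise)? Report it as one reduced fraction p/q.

Assign W = (0, 0), X = (1, 0), C = (0, 1), Y = (4, 5) — the answer is frame-independent, so this choice is without loss of generality.
1. J is the centroid of triangle YWX ⇒ J = (5/3, 5/3)
2. H lies on line XJ with XH:HJ = 5:3 ⇒ H = (17/12, 25/24)
3. G is the intersection of line XC and line HW ⇒ G = (34/59, 25/59)
G = H + t·(W−H) with t = 35/59, so HG:GW = t:(1−t) = 35/59:24/59

HG:GW = 35/24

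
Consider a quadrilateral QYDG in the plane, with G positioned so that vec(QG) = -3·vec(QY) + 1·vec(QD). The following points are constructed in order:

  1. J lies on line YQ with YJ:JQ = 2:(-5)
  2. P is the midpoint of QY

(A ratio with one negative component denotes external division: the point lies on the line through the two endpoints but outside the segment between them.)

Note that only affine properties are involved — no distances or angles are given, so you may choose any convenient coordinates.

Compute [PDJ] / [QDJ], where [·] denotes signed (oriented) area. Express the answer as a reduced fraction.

Choose coordinates Q = (0, 0), Y = (1, 0), D = (0, 1), G = (-3, 1).
1. J lies on line YQ with YJ:JQ = 2:(-5) ⇒ J = (5/3, 0)
2. P is the midpoint of QY ⇒ P = (1/2, 0)
2·[PDJ] = -7/6, 2·[QDJ] = -5/3
[PDJ]:[QDJ] = -7/6:-5/3 = 7/10

[PDJ]:[QDJ] = 7/10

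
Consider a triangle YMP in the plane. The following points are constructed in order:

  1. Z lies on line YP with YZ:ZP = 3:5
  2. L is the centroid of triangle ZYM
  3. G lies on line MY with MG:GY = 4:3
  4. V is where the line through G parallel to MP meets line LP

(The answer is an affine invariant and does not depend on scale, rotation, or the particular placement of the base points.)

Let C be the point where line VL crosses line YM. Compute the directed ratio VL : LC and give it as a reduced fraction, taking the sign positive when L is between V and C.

VL:LC = -5/13

Assign Y = (0, 0), M = (1, 0), P = (0, 1) — the answer is frame-independent, so this choice is without loss of generality.
1. Z lies on line YP with YZ:ZP = 3:5 ⇒ Z = (0, 3/8)
2. L is the centroid of triangle ZYM ⇒ L = (1/3, 1/8)
3. G lies on line MY with MG:GY = 4:3 ⇒ G = (3/7, 0)
4. V is where the line through G parallel to MP meets line LP ⇒ V = (32/91, 1/13)
line VL meets YM at C = (8/21, 0)
L = V + t·(C−V) with t = -5/8, so VL:LC = -5/8:13/8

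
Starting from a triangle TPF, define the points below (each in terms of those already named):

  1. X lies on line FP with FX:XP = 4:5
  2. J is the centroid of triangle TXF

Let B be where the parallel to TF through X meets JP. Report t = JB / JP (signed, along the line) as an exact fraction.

Choose coordinates T = (0, 0), P = (1, 0), F = (0, 1).
1. X lies on line FP with FX:XP = 4:5 ⇒ X = (4/9, 5/9)
2. J is the centroid of triangle TXF ⇒ J = (4/27, 14/27)
through X parallel to TF: direction (0, 1); meets JP at B = (4/9, 70/207)
B = J + t·(P−J) with t = 8/23

t = 8/23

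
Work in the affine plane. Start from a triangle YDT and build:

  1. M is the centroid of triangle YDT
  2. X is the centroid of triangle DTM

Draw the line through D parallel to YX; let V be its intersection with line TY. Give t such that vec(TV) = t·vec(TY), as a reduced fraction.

Assign Y = (0, 0), D = (1, 0), T = (0, 1) — the answer is frame-independent, so this choice is without loss of generality.
1. M is the centroid of triangle YDT ⇒ M = (1/3, 1/3)
2. X is the centroid of triangle DTM ⇒ X = (4/9, 4/9)
through D parallel to YX: direction (4/9, 4/9); meets TY at V = (0, -1)
V = T + t·(Y−T) with t = 2

t = 2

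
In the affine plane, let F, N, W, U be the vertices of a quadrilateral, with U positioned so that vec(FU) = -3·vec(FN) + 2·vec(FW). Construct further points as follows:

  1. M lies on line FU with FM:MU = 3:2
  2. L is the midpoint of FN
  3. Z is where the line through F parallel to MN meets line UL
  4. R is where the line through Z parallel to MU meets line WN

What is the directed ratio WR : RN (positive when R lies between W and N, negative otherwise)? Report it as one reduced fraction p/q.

Assign F = (0, 0), N = (1, 0), W = (0, 1), U = (-3, 2) — the answer is frame-independent, so this choice is without loss of generality.
1. M lies on line FU with FM:MU = 3:2 ⇒ M = (-9/5, 6/5)
2. L is the midpoint of FN ⇒ L = (1/2, 0)
3. Z is where the line through F parallel to MN meets line UL ⇒ Z = (2, -6/7)
4. R is where the line through Z parallel to MU meets line WN ⇒ R = (11/7, -4/7)
R = W + t·(N−W) with t = 11/7, so WR:RN = t:(1−t) = 11/7:-4/7

WR:RN = -11/4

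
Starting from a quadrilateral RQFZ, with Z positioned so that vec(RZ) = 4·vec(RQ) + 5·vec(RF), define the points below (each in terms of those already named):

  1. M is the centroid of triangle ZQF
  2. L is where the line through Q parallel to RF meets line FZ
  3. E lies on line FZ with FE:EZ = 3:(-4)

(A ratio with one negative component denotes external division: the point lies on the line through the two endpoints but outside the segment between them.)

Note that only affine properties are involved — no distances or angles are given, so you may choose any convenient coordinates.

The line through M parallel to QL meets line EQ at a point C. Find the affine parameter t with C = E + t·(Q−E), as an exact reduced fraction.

t = 41/39

Choose coordinates R = (0, 0), Q = (1, 0), F = (0, 1), Z = (4, 5).
1. M is the centroid of triangle ZQF ⇒ M = (5/3, 2)
2. L is where the line through Q parallel to RF meets line FZ ⇒ L = (1, 2)
3. E lies on line FZ with FE:EZ = 3:(-4) ⇒ E = (-12, -11)
through M parallel to QL: direction (0, 2); meets EQ at C = (5/3, 22/39)
C = E + t·(Q−E) with t = 41/39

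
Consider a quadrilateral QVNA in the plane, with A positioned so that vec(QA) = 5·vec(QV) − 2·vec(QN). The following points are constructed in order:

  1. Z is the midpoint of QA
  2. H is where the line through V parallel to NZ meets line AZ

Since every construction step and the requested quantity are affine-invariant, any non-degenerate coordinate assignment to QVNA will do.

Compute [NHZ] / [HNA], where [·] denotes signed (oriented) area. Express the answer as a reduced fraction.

[NHZ]:[HNA] = -1/6

Work in coordinates with Q = (0, 0), V = (1, 0), N = (0, 1), A = (5, -2).
1. Z is the midpoint of QA ⇒ Z = (5/2, -1)
2. H is where the line through V parallel to NZ meets line AZ ⇒ H = (2, -4/5)
2·[NHZ] = 1/2, 2·[HNA] = -3
[NHZ]:[HNA] = 1/2:-3 = -1/6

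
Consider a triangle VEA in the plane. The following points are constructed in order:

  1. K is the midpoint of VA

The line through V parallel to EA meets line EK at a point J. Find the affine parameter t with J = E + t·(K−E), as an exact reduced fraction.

t = 2

Choose coordinates V = (0, 0), E = (1, 0), A = (0, 1).
1. K is the midpoint of VA ⇒ K = (0, 1/2)
through V parallel to EA: direction (-1, 1); meets EK at J = (-1, 1)
J = E + t·(K−E) with t = 2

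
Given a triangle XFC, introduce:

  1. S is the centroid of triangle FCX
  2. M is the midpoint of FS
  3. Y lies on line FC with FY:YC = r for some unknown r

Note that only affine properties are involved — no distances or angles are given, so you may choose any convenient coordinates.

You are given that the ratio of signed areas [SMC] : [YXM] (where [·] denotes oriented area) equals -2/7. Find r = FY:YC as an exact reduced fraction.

Work in coordinates with X = (0, 0), F = (1, 0), C = (0, 1).
1. S is the centroid of triangle FCX ⇒ S = (1/3, 1/3)
2. M is the midpoint of FS ⇒ M = (2/3, 1/6)
3. With FY:YC = r, write λ = r/(r+1) so Y = F + λ·(C−F); Y is affine-linear in λ
Every point depending on Y is an affine combination of Y and λ-independent points, so each such coordinate is linear in λ; the λ² term in each signed area is a multiple of (C−F)×(C−F) = 0, so 2·[SMC] and 2·[YXM] are each linear in λ. Evaluating at λ=0 and λ=1:
  2·[SMC] = 1/6,   2·[YXM] = 5/6·λ − 1/6
So [SMC]:[YXM] = (1/6) / (5/6·λ − 1/6). Setting this equal to -2/7:
  1/6 = -2/7·(5/6·λ − 1/6)  ⇒  λ = -1/2
Then r = λ/(1−λ) = (-1/2)/(3/2) = -1/3. Check: with r = -1/3, Y = (3/2, -1/2) and [SMC]:[YXM] = -2/7 as required.

r = -1/3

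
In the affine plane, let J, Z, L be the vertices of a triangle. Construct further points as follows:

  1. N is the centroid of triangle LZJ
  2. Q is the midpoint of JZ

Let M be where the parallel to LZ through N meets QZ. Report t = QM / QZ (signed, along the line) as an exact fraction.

Work in coordinates with J = (0, 0), Z = (1, 0), L = (0, 1).
1. N is the centroid of triangle LZJ ⇒ N = (1/3, 1/3)
2. Q is the midpoint of JZ ⇒ Q = (1/2, 0)
through N parallel to LZ: direction (1, -1); meets QZ at M = (2/3, 0)
M = Q + t·(Z−Q) with t = 1/3

t = 1/3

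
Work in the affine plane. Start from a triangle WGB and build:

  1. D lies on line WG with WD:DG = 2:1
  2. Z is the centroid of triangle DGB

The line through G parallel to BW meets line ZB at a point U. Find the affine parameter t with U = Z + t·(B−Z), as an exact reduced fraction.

Set W = (0, 0), G = (1, 0), B = (0, 1); any affine frame gives the same invariant.
1. D lies on line WG with WD:DG = 2:1 ⇒ D = (2/3, 0)
2. Z is the centroid of triangle DGB ⇒ Z = (5/9, 1/3)
through G parallel to BW: direction (0, -1); meets ZB at U = (1, -1/5)
U = Z + t·(B−Z) with t = -4/5

t = -4/5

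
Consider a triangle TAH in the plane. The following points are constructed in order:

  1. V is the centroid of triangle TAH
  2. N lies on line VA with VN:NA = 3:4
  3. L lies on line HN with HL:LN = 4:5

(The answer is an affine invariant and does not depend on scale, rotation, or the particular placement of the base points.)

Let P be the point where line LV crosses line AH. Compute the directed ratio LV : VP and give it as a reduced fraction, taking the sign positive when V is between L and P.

Choose coordinates T = (0, 0), A = (1, 0), H = (0, 1).
1. V is the centroid of triangle TAH ⇒ V = (1/3, 1/3)
2. N lies on line VA with VN:NA = 3:4 ⇒ N = (13/21, 4/21)
3. L lies on line HN with HL:LN = 4:5 ⇒ L = (52/189, 121/189)
line LV meets AH at P = (12/47, 35/47)
V = L + t·(P−L) with t = -47/16, so LV:VP = -47/16:63/16

LV:VP = -47/63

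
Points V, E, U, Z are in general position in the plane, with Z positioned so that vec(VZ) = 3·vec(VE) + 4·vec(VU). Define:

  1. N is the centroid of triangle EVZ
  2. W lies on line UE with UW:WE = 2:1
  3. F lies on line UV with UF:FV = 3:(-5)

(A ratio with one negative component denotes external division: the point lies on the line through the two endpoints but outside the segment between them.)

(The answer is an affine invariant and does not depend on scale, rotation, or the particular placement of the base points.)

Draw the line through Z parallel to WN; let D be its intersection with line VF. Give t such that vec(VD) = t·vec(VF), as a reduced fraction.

Set V = (0, 0), E = (1, 0), U = (0, 1), Z = (3, 4); any affine frame gives the same invariant.
1. N is the centroid of triangle EVZ ⇒ N = (4/3, 4/3)
2. W lies on line UE with UW:WE = 2:1 ⇒ W = (2/3, 1/3)
3. F lies on line UV with UF:FV = 3:(-5) ⇒ F = (0, 5/2)
through Z parallel to WN: direction (2/3, 1); meets VF at D = (0, -1/2)
D = V + t·(F−V) with t = -1/5

t = -1/5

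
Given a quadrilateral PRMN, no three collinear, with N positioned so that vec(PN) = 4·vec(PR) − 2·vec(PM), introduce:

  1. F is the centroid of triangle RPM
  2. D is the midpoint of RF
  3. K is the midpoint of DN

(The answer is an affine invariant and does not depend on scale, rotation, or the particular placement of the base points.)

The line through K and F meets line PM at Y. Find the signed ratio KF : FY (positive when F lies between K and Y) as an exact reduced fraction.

KF:FY = 6

Choose coordinates P = (0, 0), R = (1, 0), M = (0, 1), N = (4, -2).
1. F is the centroid of triangle RPM ⇒ F = (1/3, 1/3)
2. D is the midpoint of RF ⇒ D = (2/3, 1/6)
3. K is the midpoint of DN ⇒ K = (7/3, -11/12)
line KF meets PM at Y = (0, 13/24)
F = K + t·(Y−K) with t = 6/7, so KF:FY = 6/7:1/7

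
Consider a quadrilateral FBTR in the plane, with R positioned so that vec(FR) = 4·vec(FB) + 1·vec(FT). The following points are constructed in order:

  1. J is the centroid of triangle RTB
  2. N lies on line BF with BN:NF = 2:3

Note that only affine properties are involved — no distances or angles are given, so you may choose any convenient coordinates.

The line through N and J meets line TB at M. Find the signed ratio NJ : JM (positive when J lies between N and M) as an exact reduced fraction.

NJ:JM = -13/10

Choose coordinates F = (0, 0), B = (1, 0), T = (0, 1), R = (4, 1).
1. J is the centroid of triangle RTB ⇒ J = (5/3, 2/3)
2. N lies on line BF with BN:NF = 2:3 ⇒ N = (3/5, 0)
line NJ meets TB at M = (11/13, 2/13)
J = N + t·(M−N) with t = 13/3, so NJ:JM = 13/3:-10/3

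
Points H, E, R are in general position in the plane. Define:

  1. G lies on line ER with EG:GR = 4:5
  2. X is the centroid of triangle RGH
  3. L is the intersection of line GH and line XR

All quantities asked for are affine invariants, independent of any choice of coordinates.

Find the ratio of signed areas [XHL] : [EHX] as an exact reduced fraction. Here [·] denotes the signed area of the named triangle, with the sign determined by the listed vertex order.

Work in coordinates with H = (0, 0), E = (1, 0), R = (0, 1).
1. G lies on line ER with EG:GR = 4:5 ⇒ G = (5/9, 4/9)
2. X is the centroid of triangle RGH ⇒ X = (5/27, 13/27)
3. L is the intersection of line GH and line XR ⇒ L = (5/18, 2/9)
2·[XHL] = 5/54, 2·[EHX] = -13/27
[XHL]:[EHX] = 5/54:-13/27 = -5/26

[XHL]:[EHX] = -5/26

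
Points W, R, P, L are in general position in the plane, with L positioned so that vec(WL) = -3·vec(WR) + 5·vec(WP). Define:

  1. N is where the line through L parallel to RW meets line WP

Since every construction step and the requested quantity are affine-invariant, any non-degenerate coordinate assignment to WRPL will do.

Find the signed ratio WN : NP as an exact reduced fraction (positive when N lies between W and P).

Choose coordinates W = (0, 0), R = (1, 0), P = (0, 1), L = (-3, 5).
1. N is where the line through L parallel to RW meets line WP ⇒ N = (0, 5)
N = W + t·(P−W) with t = 5, so WN:NP = t:(1−t) = 5:-4

WN:NP = -5/4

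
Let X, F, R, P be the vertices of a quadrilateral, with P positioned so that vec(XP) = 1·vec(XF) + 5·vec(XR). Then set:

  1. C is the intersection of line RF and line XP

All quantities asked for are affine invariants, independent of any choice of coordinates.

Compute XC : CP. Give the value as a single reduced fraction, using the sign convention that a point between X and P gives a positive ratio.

Work in coordinates with X = (0, 0), F = (1, 0), R = (0, 1), P = (1, 5).
1. C is the intersection of line RF and line XP ⇒ C = (1/6, 5/6)
C = X + t·(P−X) with t = 1/6, so XC:CP = t:(1−t) = 1/6:5/6

XC:CP = 1/5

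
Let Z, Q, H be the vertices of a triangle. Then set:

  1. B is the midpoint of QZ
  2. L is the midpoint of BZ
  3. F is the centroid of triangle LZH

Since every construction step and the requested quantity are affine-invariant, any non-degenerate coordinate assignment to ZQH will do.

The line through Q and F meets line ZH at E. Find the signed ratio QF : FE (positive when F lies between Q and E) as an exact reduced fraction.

Set Z = (0, 0), Q = (1, 0), H = (0, 1); any affine frame gives the same invariant.
1. B is the midpoint of QZ ⇒ B = (1/2, 0)
2. L is the midpoint of BZ ⇒ L = (1/4, 0)
3. F is the centroid of triangle LZH ⇒ F = (1/12, 1/3)
line QF meets ZH at E = (0, 4/11)
F = Q + t·(E−Q) with t = 11/12, so QF:FE = 11/12:1/12

QF:FE = 11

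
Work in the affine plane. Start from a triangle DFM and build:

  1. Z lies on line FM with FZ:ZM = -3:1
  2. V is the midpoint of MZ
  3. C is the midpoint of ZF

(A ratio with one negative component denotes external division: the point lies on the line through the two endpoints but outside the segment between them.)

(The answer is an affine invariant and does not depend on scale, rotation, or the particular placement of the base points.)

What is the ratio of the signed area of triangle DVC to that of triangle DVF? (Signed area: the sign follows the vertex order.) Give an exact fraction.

[DVC]:[DVF] = 2/5

Set D = (0, 0), F = (1, 0), M = (0, 1); any affine frame gives the same invariant.
1. Z lies on line FM with FZ:ZM = -3:1 ⇒ Z = (-1/2, 3/2)
2. V is the midpoint of MZ ⇒ V = (-1/4, 5/4)
3. C is the midpoint of ZF ⇒ C = (1/4, 3/4)
2·[DVC] = -1/2, 2·[DVF] = -5/4
[DVC]:[DVF] = -1/2:-5/4 = 2/5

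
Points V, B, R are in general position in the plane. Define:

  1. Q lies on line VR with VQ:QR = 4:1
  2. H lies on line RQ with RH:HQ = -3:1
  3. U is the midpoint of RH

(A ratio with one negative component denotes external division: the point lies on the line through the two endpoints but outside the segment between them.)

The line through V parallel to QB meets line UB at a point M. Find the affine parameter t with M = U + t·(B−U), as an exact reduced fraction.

t = 17

Assign V = (0, 0), B = (1, 0), R = (0, 1) — the answer is frame-independent, so this choice is without loss of generality.
1. Q lies on line VR with VQ:QR = 4:1 ⇒ Q = (0, 4/5)
2. H lies on line RQ with RH:HQ = -3:1 ⇒ H = (0, 7/10)
3. U is the midpoint of RH ⇒ U = (0, 17/20)
through V parallel to QB: direction (1, -4/5); meets UB at M = (17, -68/5)
M = U + t·(B−U) with t = 17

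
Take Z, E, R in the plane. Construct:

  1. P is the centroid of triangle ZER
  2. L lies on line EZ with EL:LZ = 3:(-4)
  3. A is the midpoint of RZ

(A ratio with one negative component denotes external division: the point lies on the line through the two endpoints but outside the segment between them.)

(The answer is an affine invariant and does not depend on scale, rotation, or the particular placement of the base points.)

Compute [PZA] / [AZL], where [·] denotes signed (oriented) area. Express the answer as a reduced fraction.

Work in coordinates with Z = (0, 0), E = (1, 0), R = (0, 1).
1. P is the centroid of triangle ZER ⇒ P = (1/3, 1/3)
2. L lies on line EZ with EL:LZ = 3:(-4) ⇒ L = (4, 0)
3. A is the midpoint of RZ ⇒ A = (0, 1/2)
2·[PZA] = -1/6, 2·[AZL] = 2
[PZA]:[AZL] = -1/6:2 = -1/12

[PZA]:[AZL] = -1/12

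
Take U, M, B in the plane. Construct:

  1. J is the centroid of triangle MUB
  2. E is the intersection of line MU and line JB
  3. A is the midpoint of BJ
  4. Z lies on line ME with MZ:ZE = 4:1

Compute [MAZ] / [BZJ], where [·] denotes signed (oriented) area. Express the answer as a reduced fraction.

Set U = (0, 0), M = (1, 0), B = (0, 1); any affine frame gives the same invariant.
1. J is the centroid of triangle MUB ⇒ J = (1/3, 1/3)
2. E is the intersection of line MU and line JB ⇒ E = (1/2, 0)
3. A is the midpoint of BJ ⇒ A = (1/6, 2/3)
4. Z lies on line ME with MZ:ZE = 4:1 ⇒ Z = (3/5, 0)
2·[MAZ] = 4/15, 2·[BZJ] = -1/15
[MAZ]:[BZJ] = 4/15:-1/15 = -4

[MAZ]:[BZJ] = -4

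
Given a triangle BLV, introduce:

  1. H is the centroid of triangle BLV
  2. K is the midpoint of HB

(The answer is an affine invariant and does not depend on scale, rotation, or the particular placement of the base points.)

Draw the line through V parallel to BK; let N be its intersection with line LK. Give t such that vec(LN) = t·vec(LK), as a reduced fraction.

Choose coordinates B = (0, 0), L = (1, 0), V = (0, 1).
1. H is the centroid of triangle BLV ⇒ H = (1/3, 1/3)
2. K is the midpoint of HB ⇒ K = (1/6, 1/6)
through V parallel to BK: direction (1/6, 1/6); meets LK at N = (-2/3, 1/3)
N = L + t·(K−L) with t = 2

t = 2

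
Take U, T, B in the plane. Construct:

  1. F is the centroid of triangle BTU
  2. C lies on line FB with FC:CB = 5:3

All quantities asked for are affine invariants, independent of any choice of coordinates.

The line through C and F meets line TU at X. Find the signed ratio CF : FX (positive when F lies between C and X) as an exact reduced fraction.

Assign U = (0, 0), T = (1, 0), B = (0, 1) — the answer is frame-independent, so this choice is without loss of generality.
1. F is the centroid of triangle BTU ⇒ F = (1/3, 1/3)
2. C lies on line FB with FC:CB = 5:3 ⇒ C = (1/8, 3/4)
line CF meets TU at X = (1/2, 0)
F = C + t·(X−C) with t = 5/9, so CF:FX = 5/9:4/9

CF:FX = 5/4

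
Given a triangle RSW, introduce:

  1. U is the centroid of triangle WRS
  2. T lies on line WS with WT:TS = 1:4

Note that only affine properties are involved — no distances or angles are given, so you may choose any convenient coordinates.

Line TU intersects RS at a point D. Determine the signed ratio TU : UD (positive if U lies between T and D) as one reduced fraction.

Choose coordinates R = (0, 0), S = (1, 0), W = (0, 1).
1. U is the centroid of triangle WRS ⇒ U = (1/3, 1/3)
2. T lies on line WS with WT:TS = 1:4 ⇒ T = (1/5, 4/5)
line TU meets RS at D = (3/7, 0)
U = T + t·(D−T) with t = 7/12, so TU:UD = 7/12:5/12

TU:UD = 7/5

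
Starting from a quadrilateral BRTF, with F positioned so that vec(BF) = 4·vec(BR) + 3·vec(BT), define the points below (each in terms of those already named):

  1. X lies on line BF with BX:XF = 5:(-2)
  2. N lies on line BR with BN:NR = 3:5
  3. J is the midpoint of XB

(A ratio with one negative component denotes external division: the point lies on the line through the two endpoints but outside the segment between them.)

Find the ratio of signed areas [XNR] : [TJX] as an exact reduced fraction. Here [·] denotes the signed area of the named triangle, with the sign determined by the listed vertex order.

[XNR]:[TJX] = 15/16

Work in coordinates with B = (0, 0), R = (1, 0), T = (0, 1), F = (4, 3).
1. X lies on line BF with BX:XF = 5:(-2) ⇒ X = (20/3, 5)
2. N lies on line BR with BN:NR = 3:5 ⇒ N = (3/8, 0)
3. J is the midpoint of XB ⇒ J = (10/3, 5/2)
2·[XNR] = 25/8, 2·[TJX] = 10/3
[XNR]:[TJX] = 25/8:10/3 = 15/16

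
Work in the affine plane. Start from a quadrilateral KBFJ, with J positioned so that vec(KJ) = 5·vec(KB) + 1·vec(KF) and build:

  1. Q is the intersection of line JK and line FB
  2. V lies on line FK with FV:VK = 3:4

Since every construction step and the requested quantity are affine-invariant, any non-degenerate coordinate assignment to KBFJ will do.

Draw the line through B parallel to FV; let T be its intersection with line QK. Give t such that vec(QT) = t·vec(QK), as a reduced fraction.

t = -1/5

Assign K = (0, 0), B = (1, 0), F = (0, 1), J = (5, 1) — the answer is frame-independent, so this choice is without loss of generality.
1. Q is the intersection of line JK and line FB ⇒ Q = (5/6, 1/6)
2. V lies on line FK with FV:VK = 3:4 ⇒ V = (0, 4/7)
through B parallel to FV: direction (0, -3/7); meets QK at T = (1, 1/5)
T = Q + t·(K−Q) with t = -1/5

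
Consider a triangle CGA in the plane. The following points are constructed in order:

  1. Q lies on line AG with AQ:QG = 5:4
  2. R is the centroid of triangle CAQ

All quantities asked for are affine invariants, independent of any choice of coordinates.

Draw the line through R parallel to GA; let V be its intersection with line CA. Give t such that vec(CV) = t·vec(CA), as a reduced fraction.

t = 2/3

Assign C = (0, 0), G = (1, 0), A = (0, 1) — the answer is frame-independent, so this choice is without loss of generality.
1. Q lies on line AG with AQ:QG = 5:4 ⇒ Q = (5/9, 4/9)
2. R is the centroid of triangle CAQ ⇒ R = (5/27, 13/27)
through R parallel to GA: direction (-1, 1); meets CA at V = (0, 2/3)
V = C + t·(A−C) with t = 2/3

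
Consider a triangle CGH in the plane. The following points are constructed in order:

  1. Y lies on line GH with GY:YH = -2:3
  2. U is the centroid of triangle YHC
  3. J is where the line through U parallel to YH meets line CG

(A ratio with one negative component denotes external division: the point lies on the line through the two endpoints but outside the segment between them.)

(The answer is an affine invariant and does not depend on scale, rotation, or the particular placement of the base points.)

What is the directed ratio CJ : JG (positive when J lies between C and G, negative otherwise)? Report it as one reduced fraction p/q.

CJ:JG = 2

Assign C = (0, 0), G = (1, 0), H = (0, 1) — the answer is frame-independent, so this choice is without loss of generality.
1. Y lies on line GH with GY:YH = -2:3 ⇒ Y = (3, -2)
2. U is the centroid of triangle YHC ⇒ U = (1, -1/3)
3. J is where the line through U parallel to YH meets line CG ⇒ J = (2/3, 0)
J = C + t·(G−C) with t = 2/3, so CJ:JG = t:(1−t) = 2/3:1/3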